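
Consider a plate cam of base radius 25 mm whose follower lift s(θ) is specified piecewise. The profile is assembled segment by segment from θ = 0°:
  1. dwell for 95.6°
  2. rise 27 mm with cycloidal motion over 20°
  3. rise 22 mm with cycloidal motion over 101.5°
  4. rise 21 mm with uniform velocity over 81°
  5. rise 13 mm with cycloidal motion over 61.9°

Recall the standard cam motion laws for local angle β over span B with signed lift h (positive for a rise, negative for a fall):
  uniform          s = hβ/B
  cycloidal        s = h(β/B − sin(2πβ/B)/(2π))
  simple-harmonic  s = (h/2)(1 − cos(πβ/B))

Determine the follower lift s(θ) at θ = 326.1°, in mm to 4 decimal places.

seg 1 [0°–95.6°] dwell: s stays 0.0000
seg 2 [95.6°–115.6°] cycloidal, h=27: full span → s += 27 → s = 27.0000
seg 3 [115.6°–217.1°] cycloidal, h=22: full span → s += 22 → s = 49.0000
seg 4 [217.1°–298.1°] uniform, h=21: full span → s += 21 → s = 70.0000
seg 5 [298.1°–360°] cycloidal, h=13: θ=326.1° here. β=28, B=61.9. 13·(0.4523 − sin(2π·0.4523)/(2π)) = 5.2701 → s = 75.2701

75.2701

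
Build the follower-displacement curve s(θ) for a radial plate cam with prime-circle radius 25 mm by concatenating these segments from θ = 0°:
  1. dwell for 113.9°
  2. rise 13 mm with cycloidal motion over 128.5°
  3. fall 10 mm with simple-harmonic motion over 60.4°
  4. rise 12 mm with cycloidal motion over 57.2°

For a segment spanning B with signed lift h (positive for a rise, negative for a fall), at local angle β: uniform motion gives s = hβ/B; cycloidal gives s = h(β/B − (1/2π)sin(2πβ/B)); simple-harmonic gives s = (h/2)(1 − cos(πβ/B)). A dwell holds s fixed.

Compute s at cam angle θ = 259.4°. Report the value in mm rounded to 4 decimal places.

seg 1 [0°–113.9°] dwell: s stays 0.0000
seg 2 [113.9°–242.4°] cycloidal, h=13: full span → s += 13 → s = 13.0000
seg 3 [242.4°–302.8°] simple-harmonic, h=-10: θ=259.4° here. β=17, B=60.4. -10/2·(1 − cos(π·0.2815)) = -1.8305 → s = 11.1695

11.1695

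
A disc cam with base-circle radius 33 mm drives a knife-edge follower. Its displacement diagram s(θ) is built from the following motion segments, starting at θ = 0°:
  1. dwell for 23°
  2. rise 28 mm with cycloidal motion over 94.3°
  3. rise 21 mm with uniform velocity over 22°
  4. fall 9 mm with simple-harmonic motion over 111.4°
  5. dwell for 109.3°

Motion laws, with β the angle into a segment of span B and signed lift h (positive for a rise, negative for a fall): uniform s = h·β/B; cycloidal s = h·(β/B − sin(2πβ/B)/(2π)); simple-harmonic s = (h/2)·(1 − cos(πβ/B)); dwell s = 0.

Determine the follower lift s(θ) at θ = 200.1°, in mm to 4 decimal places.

seg 1 [0°–23°] dwell: s stays 0.0000
seg 2 [23°–117.3°] cycloidal, h=28: full span → s += 28 → s = 28.0000
seg 3 [117.3°–139.3°] uniform, h=21: full span → s += 21 → s = 49.0000
seg 4 [139.3°–250.7°] simple-harmonic, h=-9: θ=200.1° here. β=60.8, B=111.4. -9/2·(1 − cos(π·0.5458)) = -5.1450 → s = 43.8550

43.8550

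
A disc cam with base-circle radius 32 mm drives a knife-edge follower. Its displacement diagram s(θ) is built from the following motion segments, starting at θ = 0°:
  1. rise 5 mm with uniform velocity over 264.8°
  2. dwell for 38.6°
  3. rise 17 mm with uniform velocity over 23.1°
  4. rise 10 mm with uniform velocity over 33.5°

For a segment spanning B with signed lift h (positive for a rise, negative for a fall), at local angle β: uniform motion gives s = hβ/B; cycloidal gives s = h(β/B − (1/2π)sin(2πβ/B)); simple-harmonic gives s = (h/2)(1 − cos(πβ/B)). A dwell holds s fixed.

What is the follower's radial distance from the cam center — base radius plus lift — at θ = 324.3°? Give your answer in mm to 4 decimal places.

seg 1 [0°–264.8°] uniform, h=5: full span → s += 5 → s = 5.0000
seg 2 [264.8°–303.4°] dwell: s stays 5.0000
seg 3 [303.4°–326.5°] uniform, h=17: θ=324.3° here. β=20.9, B=23.1. 17·20.9/23.1 = 15.3810 → s = 20.3810
radial distance = base radius + s = 32 + 20.3810 = 52.3810

52.3810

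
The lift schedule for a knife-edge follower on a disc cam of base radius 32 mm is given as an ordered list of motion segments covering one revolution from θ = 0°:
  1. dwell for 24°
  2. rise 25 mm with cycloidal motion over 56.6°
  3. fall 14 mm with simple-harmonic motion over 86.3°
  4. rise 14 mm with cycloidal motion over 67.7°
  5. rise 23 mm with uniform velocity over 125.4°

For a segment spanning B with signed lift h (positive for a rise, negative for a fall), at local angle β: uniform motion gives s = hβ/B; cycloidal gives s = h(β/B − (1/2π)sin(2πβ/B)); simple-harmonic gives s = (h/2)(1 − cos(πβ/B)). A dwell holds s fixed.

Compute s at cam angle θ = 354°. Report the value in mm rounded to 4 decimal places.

seg 1 [0°–24°] dwell: s stays 0.0000
seg 2 [24°–80.6°] cycloidal, h=25: full span → s += 25 → s = 25.0000
seg 3 [80.6°–166.9°] simple-harmonic, h=-14: full span → s += -14 → s = 11.0000
seg 4 [166.9°–234.6°] cycloidal, h=14: full span → s += 14 → s = 25.0000
seg 5 [234.6°–360°] uniform, h=23: θ=354° here. β=119.4, B=125.4. 23·119.4/125.4 = 21.8995 → s = 46.8995

46.8995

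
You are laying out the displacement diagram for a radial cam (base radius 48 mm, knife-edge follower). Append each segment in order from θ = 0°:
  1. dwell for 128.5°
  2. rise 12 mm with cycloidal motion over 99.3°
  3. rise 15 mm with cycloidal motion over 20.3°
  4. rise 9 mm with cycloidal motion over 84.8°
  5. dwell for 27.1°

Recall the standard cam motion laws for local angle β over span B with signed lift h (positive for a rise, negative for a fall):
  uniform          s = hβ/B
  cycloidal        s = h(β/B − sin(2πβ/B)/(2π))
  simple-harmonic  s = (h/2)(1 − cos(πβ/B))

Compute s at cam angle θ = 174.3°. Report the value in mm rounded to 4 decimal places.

seg 1 [0°–128.5°] dwell: s stays 0.0000
seg 2 [128.5°–227.8°] cycloidal, h=12: θ=174.3° here. β=45.8, B=99.3. 12·(0.4612 − sin(2π·0.4612)/(2π)) = 5.0741 → s = 5.0741

5.0741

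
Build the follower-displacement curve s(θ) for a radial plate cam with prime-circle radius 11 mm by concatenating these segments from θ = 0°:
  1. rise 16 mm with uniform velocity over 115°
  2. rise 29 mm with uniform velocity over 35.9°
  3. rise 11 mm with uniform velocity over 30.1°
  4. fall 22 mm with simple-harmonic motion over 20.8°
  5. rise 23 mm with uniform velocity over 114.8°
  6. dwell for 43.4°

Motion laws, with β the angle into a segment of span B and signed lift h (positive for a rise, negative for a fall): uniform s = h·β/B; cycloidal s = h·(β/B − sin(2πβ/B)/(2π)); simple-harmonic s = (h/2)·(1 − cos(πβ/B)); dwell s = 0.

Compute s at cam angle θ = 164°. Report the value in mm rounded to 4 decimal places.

seg 1 [0°–115°] uniform, h=16: full span → s += 16 → s = 16.0000
seg 2 [115°–150.9°] uniform, h=29: full span → s += 29 → s = 45.0000
seg 3 [150.9°–181°] uniform, h=11: θ=164° here. β=13.1, B=30.1. 11·13.1/30.1 = 4.7874 → s = 49.7874

49.7874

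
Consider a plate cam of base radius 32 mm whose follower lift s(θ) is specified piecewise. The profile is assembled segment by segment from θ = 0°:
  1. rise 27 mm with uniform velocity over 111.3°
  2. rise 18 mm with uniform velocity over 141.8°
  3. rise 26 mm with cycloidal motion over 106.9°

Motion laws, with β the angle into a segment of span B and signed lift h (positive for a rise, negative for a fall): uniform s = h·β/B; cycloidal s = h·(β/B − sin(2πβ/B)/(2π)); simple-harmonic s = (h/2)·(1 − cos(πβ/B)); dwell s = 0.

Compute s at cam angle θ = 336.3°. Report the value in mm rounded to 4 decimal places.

seg 1 [0°–111.3°] uniform, h=27: full span → s += 27 → s = 27.0000
seg 2 [111.3°–253.1°] uniform, h=18: full span → s += 18 → s = 45.0000
seg 3 [253.1°–360°] cycloidal, h=26: θ=336.3° here. β=83.2, B=106.9. 26·(0.7783 − sin(2π·0.7783)/(2π)) = 24.3085 → s = 69.3085

69.3085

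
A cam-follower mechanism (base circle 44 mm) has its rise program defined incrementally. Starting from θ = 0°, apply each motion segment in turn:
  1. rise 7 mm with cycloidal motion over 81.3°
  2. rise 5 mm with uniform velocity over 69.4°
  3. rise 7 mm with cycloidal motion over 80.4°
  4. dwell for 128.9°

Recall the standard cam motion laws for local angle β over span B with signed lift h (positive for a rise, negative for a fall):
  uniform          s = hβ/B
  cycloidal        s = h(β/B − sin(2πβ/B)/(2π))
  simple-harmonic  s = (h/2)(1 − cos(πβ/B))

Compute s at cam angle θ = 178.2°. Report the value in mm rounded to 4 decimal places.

seg 1 [0°–81.3°] cycloidal, h=7: full span → s += 7 → s = 7.0000
seg 2 [81.3°–150.7°] uniform, h=5: full span → s += 5 → s = 12.0000
seg 3 [150.7°–231.1°] cycloidal, h=7: θ=178.2° here. β=27.5, B=80.4. 7·(0.3420 − sin(2π·0.3420)/(2π)) = 1.4614 → s = 13.4614

13.4614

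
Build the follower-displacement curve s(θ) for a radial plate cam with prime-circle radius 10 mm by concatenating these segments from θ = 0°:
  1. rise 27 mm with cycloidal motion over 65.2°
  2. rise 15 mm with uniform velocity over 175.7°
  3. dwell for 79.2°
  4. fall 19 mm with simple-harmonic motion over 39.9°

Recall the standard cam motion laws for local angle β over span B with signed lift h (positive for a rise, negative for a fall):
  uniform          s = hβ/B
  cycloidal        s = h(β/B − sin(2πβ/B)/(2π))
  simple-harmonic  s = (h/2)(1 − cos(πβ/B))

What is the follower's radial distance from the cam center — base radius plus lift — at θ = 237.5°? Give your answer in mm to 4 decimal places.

seg 1 [0°–65.2°] cycloidal, h=27: full span → s += 27 → s = 27.0000
seg 2 [65.2°–240.9°] uniform, h=15: θ=237.5° here. β=172.3, B=175.7. 15·172.3/175.7 = 14.7097 → s = 41.7097
radial distance = base radius + s = 10 + 41.7097 = 51.7097

51.7097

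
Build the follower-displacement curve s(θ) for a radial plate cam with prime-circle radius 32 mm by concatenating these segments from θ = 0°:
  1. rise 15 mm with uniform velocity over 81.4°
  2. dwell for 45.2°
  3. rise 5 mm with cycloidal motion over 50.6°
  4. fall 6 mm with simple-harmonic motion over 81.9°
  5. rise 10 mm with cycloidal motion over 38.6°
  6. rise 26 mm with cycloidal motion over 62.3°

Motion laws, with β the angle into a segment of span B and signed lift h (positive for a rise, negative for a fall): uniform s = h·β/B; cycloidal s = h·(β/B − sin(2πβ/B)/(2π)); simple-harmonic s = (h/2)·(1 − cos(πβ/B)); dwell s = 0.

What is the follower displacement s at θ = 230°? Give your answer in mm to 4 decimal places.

seg 1 [0°–81.4°] uniform, h=15: full span → s += 15 → s = 15.0000
seg 2 [81.4°–126.6°] dwell: s stays 15.0000
seg 3 [126.6°–177.2°] cycloidal, h=5: full span → s += 5 → s = 20.0000
seg 4 [177.2°–259.1°] simple-harmonic, h=-6: θ=230° here. β=52.8, B=81.9. -6/2·(1 − cos(π·0.6447)) = -4.3172 → s = 15.6828

15.6828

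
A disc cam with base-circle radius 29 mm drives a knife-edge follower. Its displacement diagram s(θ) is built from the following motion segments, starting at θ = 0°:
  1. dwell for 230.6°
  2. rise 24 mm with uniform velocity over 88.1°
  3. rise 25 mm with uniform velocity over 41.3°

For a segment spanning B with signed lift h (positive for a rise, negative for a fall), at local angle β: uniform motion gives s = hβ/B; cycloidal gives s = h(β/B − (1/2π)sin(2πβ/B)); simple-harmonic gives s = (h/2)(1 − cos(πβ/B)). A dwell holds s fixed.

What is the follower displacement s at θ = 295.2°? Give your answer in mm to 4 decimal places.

seg 1 [0°–230.6°] dwell: s stays 0.0000
seg 2 [230.6°–318.7°] uniform, h=24: θ=295.2° here. β=64.6, B=88.1. 24·64.6/88.1 = 17.5982 → s = 17.5982

17.5982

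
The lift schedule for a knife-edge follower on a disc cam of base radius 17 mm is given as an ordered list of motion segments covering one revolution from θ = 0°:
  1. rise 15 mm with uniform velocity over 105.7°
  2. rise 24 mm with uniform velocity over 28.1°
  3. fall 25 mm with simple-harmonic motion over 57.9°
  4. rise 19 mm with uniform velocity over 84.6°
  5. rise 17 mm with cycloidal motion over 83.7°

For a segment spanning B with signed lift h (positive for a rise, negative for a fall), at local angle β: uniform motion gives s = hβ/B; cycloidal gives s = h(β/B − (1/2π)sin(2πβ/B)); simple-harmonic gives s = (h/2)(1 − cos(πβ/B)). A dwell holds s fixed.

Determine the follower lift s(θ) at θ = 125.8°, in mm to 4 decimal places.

seg 1 [0°–105.7°] uniform, h=15: full span → s += 15 → s = 15.0000
seg 2 [105.7°–133.8°] uniform, h=24: θ=125.8° here. β=20.1, B=28.1. 24·20.1/28.1 = 17.1673 → s = 32.1673

32.1673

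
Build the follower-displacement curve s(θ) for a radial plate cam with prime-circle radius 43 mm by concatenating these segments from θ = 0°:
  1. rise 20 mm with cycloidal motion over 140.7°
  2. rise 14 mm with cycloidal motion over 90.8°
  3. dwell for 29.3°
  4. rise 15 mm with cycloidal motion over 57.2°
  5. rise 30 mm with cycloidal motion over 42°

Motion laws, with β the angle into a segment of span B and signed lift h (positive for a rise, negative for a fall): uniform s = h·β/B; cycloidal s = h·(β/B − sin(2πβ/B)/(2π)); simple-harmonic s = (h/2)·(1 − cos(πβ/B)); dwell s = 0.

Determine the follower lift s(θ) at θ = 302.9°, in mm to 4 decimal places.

seg 1 [0°–140.7°] cycloidal, h=20: full span → s += 20 → s = 20.0000
seg 2 [140.7°–231.5°] cycloidal, h=14: full span → s += 14 → s = 34.0000
seg 3 [231.5°–260.8°] dwell: s stays 34.0000
seg 4 [260.8°–318°] cycloidal, h=15: θ=302.9° here. β=42.1, B=57.2. 15·(0.7360 − sin(2π·0.7360)/(2π)) = 13.4183 → s = 47.4183

47.4183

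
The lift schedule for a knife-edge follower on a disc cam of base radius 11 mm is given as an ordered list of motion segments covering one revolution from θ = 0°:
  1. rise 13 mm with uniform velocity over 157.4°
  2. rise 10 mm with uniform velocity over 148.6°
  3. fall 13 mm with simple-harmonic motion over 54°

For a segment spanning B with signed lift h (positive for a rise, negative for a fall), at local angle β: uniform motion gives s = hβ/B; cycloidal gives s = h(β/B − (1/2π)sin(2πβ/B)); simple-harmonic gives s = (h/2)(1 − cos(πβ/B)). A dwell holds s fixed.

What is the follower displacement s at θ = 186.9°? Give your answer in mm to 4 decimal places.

seg 1 [0°–157.4°] uniform, h=13: full span → s += 13 → s = 13.0000
seg 2 [157.4°–306°] uniform, h=10: θ=186.9° here. β=29.5, B=148.6. 10·29.5/148.6 = 1.9852 → s = 14.9852

14.9852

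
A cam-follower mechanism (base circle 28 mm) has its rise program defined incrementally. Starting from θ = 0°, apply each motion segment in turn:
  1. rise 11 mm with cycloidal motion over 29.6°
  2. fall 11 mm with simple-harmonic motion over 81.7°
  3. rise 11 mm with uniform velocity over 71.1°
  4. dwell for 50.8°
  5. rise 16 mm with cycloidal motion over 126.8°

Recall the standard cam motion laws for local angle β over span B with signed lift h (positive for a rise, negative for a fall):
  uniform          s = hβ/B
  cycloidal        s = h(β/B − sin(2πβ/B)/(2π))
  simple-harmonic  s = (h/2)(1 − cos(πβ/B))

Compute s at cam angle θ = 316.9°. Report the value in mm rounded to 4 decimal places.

seg 1 [0°–29.6°] cycloidal, h=11: full span → s += 11 → s = 11.0000
seg 2 [29.6°–111.3°] simple-harmonic, h=-11: full span → s += -11 → s = 0.0000
seg 3 [111.3°–182.4°] uniform, h=11: full span → s += 11 → s = 11.0000
seg 4 [182.4°–233.2°] dwell: s stays 11.0000
seg 5 [233.2°–360°] cycloidal, h=16: θ=316.9° here. β=83.7, B=126.8. 16·(0.6601 − sin(2π·0.6601)/(2π)) = 12.7124 → s = 23.7124

23.7124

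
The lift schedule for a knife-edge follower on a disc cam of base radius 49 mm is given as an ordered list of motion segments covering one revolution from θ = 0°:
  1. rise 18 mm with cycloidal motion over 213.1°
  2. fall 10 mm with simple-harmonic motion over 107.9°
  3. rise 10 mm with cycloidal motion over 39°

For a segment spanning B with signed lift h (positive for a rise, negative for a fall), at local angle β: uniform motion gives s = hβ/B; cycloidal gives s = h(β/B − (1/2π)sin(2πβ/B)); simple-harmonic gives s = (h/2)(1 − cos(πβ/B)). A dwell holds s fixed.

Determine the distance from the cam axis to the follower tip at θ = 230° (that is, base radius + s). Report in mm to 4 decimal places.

seg 1 [0°–213.1°] cycloidal, h=18: full span → s += 18 → s = 18.0000
seg 2 [213.1°–321°] simple-harmonic, h=-10: θ=230° here. β=16.9, B=107.9. -10/2·(1 − cos(π·0.1566)) = -0.5932 → s = 17.4068
radial distance = base radius + s = 49 + 17.4068 = 66.4068

66.4068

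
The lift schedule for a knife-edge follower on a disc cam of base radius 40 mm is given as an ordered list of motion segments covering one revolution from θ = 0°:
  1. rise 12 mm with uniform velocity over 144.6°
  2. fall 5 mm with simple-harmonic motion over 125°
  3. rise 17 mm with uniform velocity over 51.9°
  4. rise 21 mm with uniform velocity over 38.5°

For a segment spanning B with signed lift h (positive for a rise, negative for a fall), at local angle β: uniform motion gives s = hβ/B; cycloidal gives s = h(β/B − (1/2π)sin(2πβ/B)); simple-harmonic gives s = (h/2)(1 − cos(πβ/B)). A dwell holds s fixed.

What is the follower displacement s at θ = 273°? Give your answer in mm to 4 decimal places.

seg 1 [0°–144.6°] uniform, h=12: full span → s += 12 → s = 12.0000
seg 2 [144.6°–269.6°] simple-harmonic, h=-5: full span → s += -5 → s = 7.0000
seg 3 [269.6°–321.5°] uniform, h=17: θ=273° here. β=3.4, B=51.9. 17·3.4/51.9 = 1.1137 → s = 8.1137

8.1137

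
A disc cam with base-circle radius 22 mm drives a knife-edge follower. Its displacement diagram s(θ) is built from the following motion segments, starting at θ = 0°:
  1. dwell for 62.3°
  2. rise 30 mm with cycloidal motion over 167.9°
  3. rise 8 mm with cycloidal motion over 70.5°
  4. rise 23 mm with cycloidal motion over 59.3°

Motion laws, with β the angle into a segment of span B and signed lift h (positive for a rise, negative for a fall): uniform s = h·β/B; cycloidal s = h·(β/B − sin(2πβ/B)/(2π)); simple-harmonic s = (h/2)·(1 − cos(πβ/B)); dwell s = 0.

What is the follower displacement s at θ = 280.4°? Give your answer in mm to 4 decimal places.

seg 1 [0°–62.3°] dwell: s stays 0.0000
seg 2 [62.3°–230.2°] cycloidal, h=30: full span → s += 30 → s = 30.0000
seg 3 [230.2°–300.7°] cycloidal, h=8: θ=280.4° here. β=50.2, B=70.5. 8·(0.7121 − sin(2π·0.7121)/(2π)) = 6.9337 → s = 36.9337

36.9337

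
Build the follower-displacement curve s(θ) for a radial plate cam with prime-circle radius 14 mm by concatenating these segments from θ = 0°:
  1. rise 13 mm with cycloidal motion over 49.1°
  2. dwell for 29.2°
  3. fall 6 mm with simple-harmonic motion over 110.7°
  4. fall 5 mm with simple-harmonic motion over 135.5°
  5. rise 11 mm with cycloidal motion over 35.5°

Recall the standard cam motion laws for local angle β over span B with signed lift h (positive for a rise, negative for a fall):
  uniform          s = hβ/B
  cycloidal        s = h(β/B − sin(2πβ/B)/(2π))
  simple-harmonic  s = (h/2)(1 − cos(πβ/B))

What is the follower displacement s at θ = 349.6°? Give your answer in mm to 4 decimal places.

seg 1 [0°–49.1°] cycloidal, h=13: full span → s += 13 → s = 13.0000
seg 2 [49.1°–78.3°] dwell: s stays 13.0000
seg 3 [78.3°–189°] simple-harmonic, h=-6: full span → s += -6 → s = 7.0000
seg 4 [189°–324.5°] simple-harmonic, h=-5: full span → s += -5 → s = 2.0000
seg 5 [324.5°–360°] cycloidal, h=11: θ=349.6° here. β=25.1, B=35.5. 11·(0.7070 − sin(2π·0.7070)/(2π)) = 9.4648 → s = 11.4648

11.4648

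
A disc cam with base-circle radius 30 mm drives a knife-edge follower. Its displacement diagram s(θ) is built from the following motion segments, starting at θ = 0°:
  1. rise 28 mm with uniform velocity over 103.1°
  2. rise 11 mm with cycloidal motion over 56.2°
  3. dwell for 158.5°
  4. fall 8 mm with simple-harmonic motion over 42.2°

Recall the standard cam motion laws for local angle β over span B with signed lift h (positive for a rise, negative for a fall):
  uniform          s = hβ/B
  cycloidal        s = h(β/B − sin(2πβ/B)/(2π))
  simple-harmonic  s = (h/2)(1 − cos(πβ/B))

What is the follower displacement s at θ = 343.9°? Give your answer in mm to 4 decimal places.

seg 1 [0°–103.1°] uniform, h=28: full span → s += 28 → s = 28.0000
seg 2 [103.1°–159.3°] cycloidal, h=11: full span → s += 11 → s = 39.0000
seg 3 [159.3°–317.8°] dwell: s stays 39.0000
seg 4 [317.8°–360°] simple-harmonic, h=-8: θ=343.9° here. β=26.1, B=42.2. -8/2·(1 − cos(π·0.6185)) = -5.4548 → s = 33.5452

33.5452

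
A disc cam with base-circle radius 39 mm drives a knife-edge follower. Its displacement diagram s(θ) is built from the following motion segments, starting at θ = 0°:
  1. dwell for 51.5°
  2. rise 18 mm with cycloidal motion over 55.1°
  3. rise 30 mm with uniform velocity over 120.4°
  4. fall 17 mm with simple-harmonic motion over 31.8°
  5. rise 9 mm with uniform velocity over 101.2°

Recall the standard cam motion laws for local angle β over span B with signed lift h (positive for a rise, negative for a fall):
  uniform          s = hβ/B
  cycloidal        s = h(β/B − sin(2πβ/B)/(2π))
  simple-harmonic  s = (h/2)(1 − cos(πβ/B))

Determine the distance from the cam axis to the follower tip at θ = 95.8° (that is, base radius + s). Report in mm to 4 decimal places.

seg 1 [0°–51.5°] dwell: s stays 0.0000
seg 2 [51.5°–106.6°] cycloidal, h=18: θ=95.8° here. β=44.3, B=55.1. 18·(0.8040 − sin(2π·0.8040)/(2π)) = 17.1734 → s = 17.1734
radial distance = base radius + s = 39 + 17.1734 = 56.1734

56.1734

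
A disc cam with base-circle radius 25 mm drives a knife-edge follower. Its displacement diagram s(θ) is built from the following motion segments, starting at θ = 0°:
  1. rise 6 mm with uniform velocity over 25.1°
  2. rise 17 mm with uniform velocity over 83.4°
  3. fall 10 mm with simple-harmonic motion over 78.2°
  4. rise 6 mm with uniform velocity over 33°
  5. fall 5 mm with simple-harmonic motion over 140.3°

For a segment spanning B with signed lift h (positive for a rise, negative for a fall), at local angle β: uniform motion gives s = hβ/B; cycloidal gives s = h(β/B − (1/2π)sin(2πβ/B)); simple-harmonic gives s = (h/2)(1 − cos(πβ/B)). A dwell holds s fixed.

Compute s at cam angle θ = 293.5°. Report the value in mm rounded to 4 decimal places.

seg 1 [0°–25.1°] uniform, h=6: full span → s += 6 → s = 6.0000
seg 2 [25.1°–108.5°] uniform, h=17: full span → s += 17 → s = 23.0000
seg 3 [108.5°–186.7°] simple-harmonic, h=-10: full span → s += -10 → s = 13.0000
seg 4 [186.7°–219.7°] uniform, h=6: full span → s += 6 → s = 19.0000
seg 5 [219.7°–360°] simple-harmonic, h=-5: θ=293.5° here. β=73.8, B=140.3. -5/2·(1 − cos(π·0.5260)) = -2.7041 → s = 16.2959

16.2959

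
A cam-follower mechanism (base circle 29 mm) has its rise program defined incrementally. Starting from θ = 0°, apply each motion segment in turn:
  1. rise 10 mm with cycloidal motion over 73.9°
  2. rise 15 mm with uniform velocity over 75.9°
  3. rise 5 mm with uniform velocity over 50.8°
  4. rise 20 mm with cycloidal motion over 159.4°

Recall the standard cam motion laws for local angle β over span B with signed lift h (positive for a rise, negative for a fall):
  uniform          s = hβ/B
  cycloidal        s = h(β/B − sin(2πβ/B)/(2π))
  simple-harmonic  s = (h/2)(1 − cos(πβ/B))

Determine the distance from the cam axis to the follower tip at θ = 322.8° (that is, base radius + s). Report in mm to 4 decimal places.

seg 1 [0°–73.9°] cycloidal, h=10: full span → s += 10 → s = 10.0000
seg 2 [73.9°–149.8°] uniform, h=15: full span → s += 15 → s = 25.0000
seg 3 [149.8°–200.6°] uniform, h=5: full span → s += 5 → s = 30.0000
seg 4 [200.6°–360°] cycloidal, h=20: θ=322.8° here. β=122.2, B=159.4. 20·(0.7666 − sin(2π·0.7666)/(2π)) = 18.4982 → s = 48.4982
radial distance = base radius + s = 29 + 48.4982 = 77.4982

77.4982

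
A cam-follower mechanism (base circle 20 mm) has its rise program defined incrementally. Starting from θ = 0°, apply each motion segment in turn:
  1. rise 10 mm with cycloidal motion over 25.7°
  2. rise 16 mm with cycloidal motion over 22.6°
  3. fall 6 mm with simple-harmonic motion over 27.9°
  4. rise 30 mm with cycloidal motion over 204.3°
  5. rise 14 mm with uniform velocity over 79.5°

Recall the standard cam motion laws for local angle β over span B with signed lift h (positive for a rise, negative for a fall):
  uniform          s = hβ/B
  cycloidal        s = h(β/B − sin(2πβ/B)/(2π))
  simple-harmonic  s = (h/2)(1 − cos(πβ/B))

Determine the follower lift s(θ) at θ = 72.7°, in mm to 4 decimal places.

seg 1 [0°–25.7°] cycloidal, h=10: full span → s += 10 → s = 10.0000
seg 2 [25.7°–48.3°] cycloidal, h=16: full span → s += 16 → s = 26.0000
seg 3 [48.3°–76.2°] simple-harmonic, h=-6: θ=72.7° here. β=24.4, B=27.9. -6/2·(1 − cos(π·0.8746)) = -5.7700 → s = 20.2300

20.2300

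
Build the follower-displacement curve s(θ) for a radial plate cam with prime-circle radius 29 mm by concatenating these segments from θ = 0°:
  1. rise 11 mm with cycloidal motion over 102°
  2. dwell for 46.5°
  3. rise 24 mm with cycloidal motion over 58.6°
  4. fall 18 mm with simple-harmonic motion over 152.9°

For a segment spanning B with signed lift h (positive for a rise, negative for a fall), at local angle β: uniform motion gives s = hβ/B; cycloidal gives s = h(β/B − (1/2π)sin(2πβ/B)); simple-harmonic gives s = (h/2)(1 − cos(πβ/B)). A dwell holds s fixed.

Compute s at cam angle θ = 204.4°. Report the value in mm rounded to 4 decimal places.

seg 1 [0°–102°] cycloidal, h=11: full span → s += 11 → s = 11.0000
seg 2 [102°–148.5°] dwell: s stays 11.0000
seg 3 [148.5°–207.1°] cycloidal, h=24: θ=204.4° here. β=55.9, B=58.6. 24·(0.9539 − sin(2π·0.9539)/(2π)) = 23.9846 → s = 34.9846

34.9846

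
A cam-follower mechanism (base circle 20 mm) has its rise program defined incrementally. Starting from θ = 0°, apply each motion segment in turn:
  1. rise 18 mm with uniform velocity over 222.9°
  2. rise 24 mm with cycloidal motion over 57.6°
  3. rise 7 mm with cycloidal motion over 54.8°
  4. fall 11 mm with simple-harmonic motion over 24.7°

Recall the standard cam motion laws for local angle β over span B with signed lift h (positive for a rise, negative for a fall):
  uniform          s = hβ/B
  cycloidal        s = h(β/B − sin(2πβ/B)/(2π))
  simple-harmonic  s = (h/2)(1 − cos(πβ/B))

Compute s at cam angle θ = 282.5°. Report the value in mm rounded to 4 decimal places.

seg 1 [0°–222.9°] uniform, h=18: full span → s += 18 → s = 18.0000
seg 2 [222.9°–280.5°] cycloidal, h=24: full span → s += 24 → s = 42.0000
seg 3 [280.5°–335.3°] cycloidal, h=7: θ=282.5° here. β=2, B=54.8. 7·(0.0365 − sin(2π·0.0365)/(2π)) = 0.0022 → s = 42.0022

42.0022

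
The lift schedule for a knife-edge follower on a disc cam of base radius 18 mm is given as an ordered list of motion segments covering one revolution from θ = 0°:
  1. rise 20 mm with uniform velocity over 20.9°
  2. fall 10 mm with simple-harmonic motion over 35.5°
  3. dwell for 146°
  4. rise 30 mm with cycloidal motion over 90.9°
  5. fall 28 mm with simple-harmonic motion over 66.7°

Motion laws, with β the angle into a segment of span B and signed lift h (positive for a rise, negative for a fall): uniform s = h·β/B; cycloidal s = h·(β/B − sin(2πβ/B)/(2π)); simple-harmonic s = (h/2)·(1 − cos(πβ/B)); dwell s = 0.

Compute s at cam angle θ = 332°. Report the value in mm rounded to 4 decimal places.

seg 1 [0°–20.9°] uniform, h=20: full span → s += 20 → s = 20.0000
seg 2 [20.9°–56.4°] simple-harmonic, h=-10: full span → s += -10 → s = 10.0000
seg 3 [56.4°–202.4°] dwell: s stays 10.0000
seg 4 [202.4°–293.3°] cycloidal, h=30: full span → s += 30 → s = 40.0000
seg 5 [293.3°–360°] simple-harmonic, h=-28: θ=332° here. β=38.7, B=66.7. -28/2·(1 − cos(π·0.5802)) = -17.4906 → s = 22.5094

22.5094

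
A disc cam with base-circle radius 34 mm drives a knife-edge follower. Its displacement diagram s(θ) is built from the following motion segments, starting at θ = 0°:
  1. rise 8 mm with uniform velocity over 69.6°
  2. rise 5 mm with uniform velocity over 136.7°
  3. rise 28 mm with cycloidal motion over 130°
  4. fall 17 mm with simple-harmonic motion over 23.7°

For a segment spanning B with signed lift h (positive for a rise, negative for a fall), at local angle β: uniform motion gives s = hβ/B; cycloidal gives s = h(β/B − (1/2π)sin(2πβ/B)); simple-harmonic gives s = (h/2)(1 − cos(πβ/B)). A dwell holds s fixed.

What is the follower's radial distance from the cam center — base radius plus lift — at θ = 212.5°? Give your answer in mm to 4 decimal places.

seg 1 [0°–69.6°] uniform, h=8: full span → s += 8 → s = 8.0000
seg 2 [69.6°–206.3°] uniform, h=5: full span → s += 5 → s = 13.0000
seg 3 [206.3°–336.3°] cycloidal, h=28: θ=212.5° here. β=6.2, B=130. 28·(0.0477 − sin(2π·0.0477)/(2π)) = 0.0199 → s = 13.0199
radial distance = base radius + s = 34 + 13.0199 = 47.0199

47.0199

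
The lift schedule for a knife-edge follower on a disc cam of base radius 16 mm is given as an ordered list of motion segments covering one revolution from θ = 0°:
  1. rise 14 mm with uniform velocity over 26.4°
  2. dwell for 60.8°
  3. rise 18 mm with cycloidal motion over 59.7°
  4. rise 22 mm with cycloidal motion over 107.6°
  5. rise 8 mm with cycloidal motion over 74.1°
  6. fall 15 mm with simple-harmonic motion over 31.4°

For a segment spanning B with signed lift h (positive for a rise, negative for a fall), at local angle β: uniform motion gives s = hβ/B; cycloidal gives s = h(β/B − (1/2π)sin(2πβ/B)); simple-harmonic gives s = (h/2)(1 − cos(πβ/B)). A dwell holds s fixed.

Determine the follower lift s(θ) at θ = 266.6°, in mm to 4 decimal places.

seg 1 [0°–26.4°] uniform, h=14: full span → s += 14 → s = 14.0000
seg 2 [26.4°–87.2°] dwell: s stays 14.0000
seg 3 [87.2°–146.9°] cycloidal, h=18: full span → s += 18 → s = 32.0000
seg 4 [146.9°–254.5°] cycloidal, h=22: full span → s += 22 → s = 54.0000
seg 5 [254.5°–328.6°] cycloidal, h=8: θ=266.6° here. β=12.1, B=74.1. 8·(0.1633 − sin(2π·0.1633)/(2π)) = 0.2174 → s = 54.2174

54.2174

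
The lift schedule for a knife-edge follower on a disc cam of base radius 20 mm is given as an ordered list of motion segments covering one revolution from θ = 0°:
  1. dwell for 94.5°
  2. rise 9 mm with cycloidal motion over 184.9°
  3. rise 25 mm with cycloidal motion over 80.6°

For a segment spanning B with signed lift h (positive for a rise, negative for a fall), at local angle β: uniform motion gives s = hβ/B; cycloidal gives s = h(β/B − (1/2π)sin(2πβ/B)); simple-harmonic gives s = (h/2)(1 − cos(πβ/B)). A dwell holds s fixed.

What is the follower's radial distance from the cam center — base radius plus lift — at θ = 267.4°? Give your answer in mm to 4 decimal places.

seg 1 [0°–94.5°] dwell: s stays 0.0000
seg 2 [94.5°–279.4°] cycloidal, h=9: θ=267.4° here. β=172.9, B=184.9. 9·(0.9351 − sin(2π·0.9351)/(2π)) = 8.9839 → s = 8.9839
radial distance = base radius + s = 20 + 8.9839 = 28.9839

28.9839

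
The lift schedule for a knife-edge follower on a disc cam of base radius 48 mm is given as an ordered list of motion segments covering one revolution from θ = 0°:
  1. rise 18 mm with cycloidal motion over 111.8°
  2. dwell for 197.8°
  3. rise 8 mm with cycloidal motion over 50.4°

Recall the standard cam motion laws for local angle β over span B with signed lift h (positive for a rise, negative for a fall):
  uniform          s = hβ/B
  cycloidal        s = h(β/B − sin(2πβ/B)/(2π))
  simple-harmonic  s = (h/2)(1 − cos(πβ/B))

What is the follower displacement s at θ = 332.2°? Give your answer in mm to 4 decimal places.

seg 1 [0°–111.8°] cycloidal, h=18: full span → s += 18 → s = 18.0000
seg 2 [111.8°–309.6°] dwell: s stays 18.0000
seg 3 [309.6°–360°] cycloidal, h=8: θ=332.2° here. β=22.6, B=50.4. 8·(0.4484 − sin(2π·0.4484)/(2π)) = 3.1818 → s = 21.1818

21.1818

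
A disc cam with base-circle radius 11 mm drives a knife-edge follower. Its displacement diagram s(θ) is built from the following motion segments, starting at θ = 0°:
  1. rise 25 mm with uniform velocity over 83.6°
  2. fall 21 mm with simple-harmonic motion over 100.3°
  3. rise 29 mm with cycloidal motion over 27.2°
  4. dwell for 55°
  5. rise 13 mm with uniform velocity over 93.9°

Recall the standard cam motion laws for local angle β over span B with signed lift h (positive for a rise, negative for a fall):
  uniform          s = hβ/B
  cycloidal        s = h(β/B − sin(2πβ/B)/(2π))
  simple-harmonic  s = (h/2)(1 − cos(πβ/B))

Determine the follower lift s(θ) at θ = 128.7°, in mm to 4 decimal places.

seg 1 [0°–83.6°] uniform, h=25: full span → s += 25 → s = 25.0000
seg 2 [83.6°–183.9°] simple-harmonic, h=-21: θ=128.7° here. β=45.1, B=100.3. -21/2·(1 − cos(π·0.4497)) = -8.8461 → s = 16.1539

16.1539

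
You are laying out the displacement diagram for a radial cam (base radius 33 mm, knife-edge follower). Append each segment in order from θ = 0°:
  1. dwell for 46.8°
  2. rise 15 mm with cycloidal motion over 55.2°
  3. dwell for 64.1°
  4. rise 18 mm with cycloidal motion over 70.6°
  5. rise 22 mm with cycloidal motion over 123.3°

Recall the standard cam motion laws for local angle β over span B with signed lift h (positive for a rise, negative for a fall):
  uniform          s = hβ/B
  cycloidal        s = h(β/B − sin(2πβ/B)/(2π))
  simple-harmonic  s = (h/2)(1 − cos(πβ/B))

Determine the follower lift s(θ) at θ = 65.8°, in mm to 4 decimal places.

seg 1 [0°–46.8°] dwell: s stays 0.0000
seg 2 [46.8°–102°] cycloidal, h=15: θ=65.8° here. β=19, B=55.2. 15·(0.3442 − sin(2π·0.3442)/(2π)) = 3.1818 → s = 3.1818

3.1818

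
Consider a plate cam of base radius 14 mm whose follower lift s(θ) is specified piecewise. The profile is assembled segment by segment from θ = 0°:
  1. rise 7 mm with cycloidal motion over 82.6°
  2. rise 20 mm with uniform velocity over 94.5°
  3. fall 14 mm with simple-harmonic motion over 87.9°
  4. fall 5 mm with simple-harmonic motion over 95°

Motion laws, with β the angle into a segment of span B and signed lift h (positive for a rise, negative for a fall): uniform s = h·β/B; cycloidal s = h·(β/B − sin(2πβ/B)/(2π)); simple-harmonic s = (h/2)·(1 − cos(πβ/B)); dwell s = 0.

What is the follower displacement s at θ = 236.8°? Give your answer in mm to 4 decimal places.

seg 1 [0°–82.6°] cycloidal, h=7: full span → s += 7 → s = 7.0000
seg 2 [82.6°–177.1°] uniform, h=20: full span → s += 20 → s = 27.0000
seg 3 [177.1°–265°] simple-harmonic, h=-14: θ=236.8° here. β=59.7, B=87.9. -14/2·(1 − cos(π·0.6792)) = -10.7356 → s = 16.2644

16.2644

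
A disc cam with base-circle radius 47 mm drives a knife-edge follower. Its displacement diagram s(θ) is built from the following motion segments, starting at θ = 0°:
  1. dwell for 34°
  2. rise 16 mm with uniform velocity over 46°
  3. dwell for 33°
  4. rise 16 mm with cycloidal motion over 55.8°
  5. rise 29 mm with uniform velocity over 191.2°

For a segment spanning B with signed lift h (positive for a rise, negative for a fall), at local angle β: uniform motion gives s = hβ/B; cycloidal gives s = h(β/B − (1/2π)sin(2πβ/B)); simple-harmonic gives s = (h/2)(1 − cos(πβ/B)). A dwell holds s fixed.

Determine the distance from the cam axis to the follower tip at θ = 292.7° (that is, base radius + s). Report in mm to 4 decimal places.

seg 1 [0°–34°] dwell: s stays 0.0000
seg 2 [34°–80°] uniform, h=16: full span → s += 16 → s = 16.0000
seg 3 [80°–113°] dwell: s stays 16.0000
seg 4 [113°–168.8°] cycloidal, h=16: full span → s += 16 → s = 32.0000
seg 5 [168.8°–360°] uniform, h=29: θ=292.7° here. β=123.9, B=191.2. 29·123.9/191.2 = 18.7924 → s = 50.7924
radial distance = base radius + s = 47 + 50.7924 = 97.7924

97.7924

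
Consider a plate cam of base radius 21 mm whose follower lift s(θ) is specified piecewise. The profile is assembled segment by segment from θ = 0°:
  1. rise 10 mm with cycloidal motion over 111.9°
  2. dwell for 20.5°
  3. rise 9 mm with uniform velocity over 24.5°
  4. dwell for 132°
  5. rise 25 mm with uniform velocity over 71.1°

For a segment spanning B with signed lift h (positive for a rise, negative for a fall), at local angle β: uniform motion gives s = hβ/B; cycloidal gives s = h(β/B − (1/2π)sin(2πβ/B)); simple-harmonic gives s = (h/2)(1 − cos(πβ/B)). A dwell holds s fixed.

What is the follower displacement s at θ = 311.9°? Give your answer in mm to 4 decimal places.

seg 1 [0°–111.9°] cycloidal, h=10: full span → s += 10 → s = 10.0000
seg 2 [111.9°–132.4°] dwell: s stays 10.0000
seg 3 [132.4°–156.9°] uniform, h=9: full span → s += 9 → s = 19.0000
seg 4 [156.9°–288.9°] dwell: s stays 19.0000
seg 5 [288.9°–360°] uniform, h=25: θ=311.9° here. β=23, B=71.1. 25·23/71.1 = 8.0872 → s = 27.0872

27.0872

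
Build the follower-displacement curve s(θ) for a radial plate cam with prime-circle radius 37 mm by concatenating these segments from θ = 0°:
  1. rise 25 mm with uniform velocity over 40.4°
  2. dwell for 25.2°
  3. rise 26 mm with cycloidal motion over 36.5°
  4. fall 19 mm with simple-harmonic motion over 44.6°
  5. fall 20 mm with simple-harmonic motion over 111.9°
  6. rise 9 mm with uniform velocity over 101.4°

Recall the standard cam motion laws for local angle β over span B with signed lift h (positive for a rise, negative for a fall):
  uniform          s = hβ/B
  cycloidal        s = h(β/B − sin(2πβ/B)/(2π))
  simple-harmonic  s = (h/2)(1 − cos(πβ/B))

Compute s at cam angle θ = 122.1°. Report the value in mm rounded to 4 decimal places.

seg 1 [0°–40.4°] uniform, h=25: full span → s += 25 → s = 25.0000
seg 2 [40.4°–65.6°] dwell: s stays 25.0000
seg 3 [65.6°–102.1°] cycloidal, h=26: full span → s += 26 → s = 51.0000
seg 4 [102.1°–146.7°] simple-harmonic, h=-19: θ=122.1° here. β=20, B=44.6. -19/2·(1 − cos(π·0.4484)) = -7.9676 → s = 43.0324

43.0324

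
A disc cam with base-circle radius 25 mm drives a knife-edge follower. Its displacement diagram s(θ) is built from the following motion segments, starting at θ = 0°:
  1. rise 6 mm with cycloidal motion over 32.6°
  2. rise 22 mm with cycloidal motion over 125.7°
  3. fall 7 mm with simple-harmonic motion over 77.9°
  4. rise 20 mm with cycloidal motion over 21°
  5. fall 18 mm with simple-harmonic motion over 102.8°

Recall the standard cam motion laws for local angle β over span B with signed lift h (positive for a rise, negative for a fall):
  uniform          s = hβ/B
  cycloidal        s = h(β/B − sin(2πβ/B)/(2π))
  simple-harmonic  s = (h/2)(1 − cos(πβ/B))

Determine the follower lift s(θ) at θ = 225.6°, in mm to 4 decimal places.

seg 1 [0°–32.6°] cycloidal, h=6: full span → s += 6 → s = 6.0000
seg 2 [32.6°–158.3°] cycloidal, h=22: full span → s += 22 → s = 28.0000
seg 3 [158.3°–236.2°] simple-harmonic, h=-7: θ=225.6° here. β=67.3, B=77.9. -7/2·(1 − cos(π·0.8639)) = -6.6850 → s = 21.3150

21.3150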